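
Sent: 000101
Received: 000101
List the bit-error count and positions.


XOR: 000000

0 errors (received matches sent)


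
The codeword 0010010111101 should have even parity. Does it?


Number of 1s: 7

No, parity error (7 ones)


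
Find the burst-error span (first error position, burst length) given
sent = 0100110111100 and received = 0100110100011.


XOR: 0000000011111

Burst at position 8, length 5


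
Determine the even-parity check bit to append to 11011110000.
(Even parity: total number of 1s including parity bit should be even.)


Number of 1s in data: 6
Parity bit: 0

0


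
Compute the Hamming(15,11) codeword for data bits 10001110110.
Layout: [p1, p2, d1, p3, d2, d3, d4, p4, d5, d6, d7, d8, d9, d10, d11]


Parity bits: p1=0, p2=0, p3=0, p4=1

001000011110110


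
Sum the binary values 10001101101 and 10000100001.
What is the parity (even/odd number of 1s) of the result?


10001101101 = 1133
10000100001 = 1057
Sum = 2190 = 100010001110
1s count = 5

odd parity (5 ones in 100010001110)


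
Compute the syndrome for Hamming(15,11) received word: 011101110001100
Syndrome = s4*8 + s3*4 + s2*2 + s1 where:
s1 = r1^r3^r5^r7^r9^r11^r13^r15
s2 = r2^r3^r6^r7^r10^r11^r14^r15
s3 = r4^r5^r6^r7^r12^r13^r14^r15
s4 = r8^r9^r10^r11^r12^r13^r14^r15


s1=1, s2=0, s3=1, s4=1

Syndrome = 13 (error at position 13)


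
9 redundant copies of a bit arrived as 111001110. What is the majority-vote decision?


Ones: 6 out of 9
Threshold: 5

1 (6/9 voted 1)


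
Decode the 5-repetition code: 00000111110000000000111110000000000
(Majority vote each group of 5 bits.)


Groups: 00000, 11111, 00000, 00000, 11111, 00000, 00000
Majority votes: 0100100

0100100


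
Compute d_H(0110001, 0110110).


XOR: 0000111
Count of 1s: 3

3


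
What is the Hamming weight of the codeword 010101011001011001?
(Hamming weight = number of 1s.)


Counting 1s in 010101011001011001

9


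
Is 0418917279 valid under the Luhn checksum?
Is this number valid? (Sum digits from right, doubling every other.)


Luhn sum = 45
45 mod 10 = 5

Invalid (Luhn sum mod 10 = 5)


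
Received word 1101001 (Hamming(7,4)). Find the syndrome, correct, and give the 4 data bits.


Syndrome = 0: no error detected

Data: 0001 (no errors)


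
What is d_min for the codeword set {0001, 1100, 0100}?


Comparing all pairs, minimum distance: 1
Can detect 0 errors, correct 0 errors

1


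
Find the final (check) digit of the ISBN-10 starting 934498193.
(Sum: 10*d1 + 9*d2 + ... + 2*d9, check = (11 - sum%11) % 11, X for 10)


Weighted sum: 308
308 mod 11 = 0

Check digit: 0


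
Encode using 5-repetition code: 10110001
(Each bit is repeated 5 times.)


Each bit -> 5 copies

1111100000111111111100000000000000011111


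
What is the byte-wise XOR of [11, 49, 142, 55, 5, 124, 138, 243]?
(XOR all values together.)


XOR chain: 11 ^ 49 ^ 142 ^ 55 ^ 5 ^ 124 ^ 138 ^ 243 = 131

131


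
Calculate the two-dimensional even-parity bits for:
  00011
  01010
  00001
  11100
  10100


Row parities: 00110
Column parities: 00000

Row P: 00110, Col P: 00000, Corner: 0


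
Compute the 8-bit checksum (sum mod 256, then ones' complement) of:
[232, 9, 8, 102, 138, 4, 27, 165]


Sum = 685 mod 256 = 173
Complement = 82

82


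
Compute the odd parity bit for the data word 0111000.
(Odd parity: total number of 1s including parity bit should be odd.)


Number of 1s in data: 3
Parity bit: 0

0


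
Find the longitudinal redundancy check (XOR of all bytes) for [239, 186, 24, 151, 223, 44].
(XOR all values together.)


XOR chain: 239 ^ 186 ^ 24 ^ 151 ^ 223 ^ 44 = 41

41


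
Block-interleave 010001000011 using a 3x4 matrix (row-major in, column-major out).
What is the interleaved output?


Matrix:
  0100
  0100
  0011
Read columns: 000110001001

000110001001


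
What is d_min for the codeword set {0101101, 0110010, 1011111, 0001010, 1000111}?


Comparing all pairs, minimum distance: 2
Can detect 1 errors, correct 0 errors

2


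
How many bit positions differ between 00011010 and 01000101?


XOR: 01011111
Count of 1s: 6

6


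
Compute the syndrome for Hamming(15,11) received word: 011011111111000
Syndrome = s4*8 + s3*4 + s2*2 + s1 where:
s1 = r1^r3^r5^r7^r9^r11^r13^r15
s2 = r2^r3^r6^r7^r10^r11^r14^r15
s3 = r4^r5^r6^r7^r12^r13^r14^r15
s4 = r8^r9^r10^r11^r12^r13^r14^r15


s1=1, s2=0, s3=0, s4=1

Syndrome = 9 (error at position 9)


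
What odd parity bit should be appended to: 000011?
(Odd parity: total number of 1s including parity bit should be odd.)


Number of 1s in data: 2
Parity bit: 1

1


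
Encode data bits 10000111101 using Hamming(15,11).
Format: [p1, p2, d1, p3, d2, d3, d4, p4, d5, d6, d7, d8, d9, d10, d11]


Parity bits: p1=0, p2=0, p3=1, p4=1

001100010111101


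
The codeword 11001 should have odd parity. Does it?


Number of 1s: 3

Yes, parity is correct (3 ones)


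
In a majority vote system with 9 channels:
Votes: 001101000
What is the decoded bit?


Ones: 3 out of 9
Threshold: 5

0 (3/9 voted 1)


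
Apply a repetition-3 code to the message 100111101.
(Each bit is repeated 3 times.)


Each bit -> 3 copies

111000000111111111111000111


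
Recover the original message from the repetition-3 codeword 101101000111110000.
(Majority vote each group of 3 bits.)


Groups: 101, 101, 000, 111, 110, 000
Majority votes: 110110

110110


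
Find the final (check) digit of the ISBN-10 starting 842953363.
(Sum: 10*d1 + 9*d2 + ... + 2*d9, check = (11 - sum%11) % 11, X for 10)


Weighted sum: 276
276 mod 11 = 1

Check digit: X


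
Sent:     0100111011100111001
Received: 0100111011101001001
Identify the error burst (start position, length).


XOR: 0000000000001110000

Burst at position 12, length 3


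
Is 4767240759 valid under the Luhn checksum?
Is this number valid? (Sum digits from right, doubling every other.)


Luhn sum = 50
50 mod 10 = 0

Valid (Luhn sum mod 10 = 0)


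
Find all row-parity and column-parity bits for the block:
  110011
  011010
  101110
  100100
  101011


Row parities: 01000
Column parities: 001000

Row P: 01000, Col P: 001000, Corner: 1


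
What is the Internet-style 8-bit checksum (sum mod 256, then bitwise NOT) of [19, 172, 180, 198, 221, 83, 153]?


Sum = 1026 mod 256 = 2
Complement = 253

253


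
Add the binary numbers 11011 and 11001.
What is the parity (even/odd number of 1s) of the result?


11011 = 27
11001 = 25
Sum = 52 = 110100
1s count = 3

odd parity (3 ones in 110100)


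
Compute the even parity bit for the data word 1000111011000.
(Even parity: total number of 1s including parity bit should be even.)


Number of 1s in data: 6
Parity bit: 0

0


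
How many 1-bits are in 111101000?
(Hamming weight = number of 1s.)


Counting 1s in 111101000

5


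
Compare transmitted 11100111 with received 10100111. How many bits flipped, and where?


XOR: 01000000

1 error(s) at position(s): 1


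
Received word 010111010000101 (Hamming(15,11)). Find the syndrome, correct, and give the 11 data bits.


Syndrome = 15: error at position 15

Data: 01100000100 (corrected bit 15)


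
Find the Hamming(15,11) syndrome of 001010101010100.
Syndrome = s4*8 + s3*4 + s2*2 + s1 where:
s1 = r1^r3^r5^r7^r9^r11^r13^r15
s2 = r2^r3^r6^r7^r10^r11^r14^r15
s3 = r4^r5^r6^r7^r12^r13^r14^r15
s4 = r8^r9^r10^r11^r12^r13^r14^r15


s1=0, s2=1, s3=1, s4=1

Syndrome = 14 (error at position 14)


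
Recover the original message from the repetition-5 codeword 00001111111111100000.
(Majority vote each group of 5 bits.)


Groups: 00001, 11111, 11111, 00000
Majority votes: 0110

0110


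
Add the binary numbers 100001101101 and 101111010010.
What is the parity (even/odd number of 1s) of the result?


100001101101 = 2157
101111010010 = 3026
Sum = 5183 = 1010000111111
1s count = 8

even parity (8 ones in 1010000111111)


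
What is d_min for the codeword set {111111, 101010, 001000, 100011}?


Comparing all pairs, minimum distance: 2
Can detect 1 errors, correct 0 errors

2


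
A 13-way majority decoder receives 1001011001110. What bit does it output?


Ones: 7 out of 13
Threshold: 7

1 (7/13 voted 1)


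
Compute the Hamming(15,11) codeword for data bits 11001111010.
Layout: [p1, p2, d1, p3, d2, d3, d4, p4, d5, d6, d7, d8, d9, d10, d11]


Parity bits: p1=0, p2=0, p3=1, p4=1

001110011111010


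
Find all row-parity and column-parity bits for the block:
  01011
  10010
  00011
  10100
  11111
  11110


Row parities: 100010
Column parities: 01111

Row P: 100010, Col P: 01111, Corner: 0


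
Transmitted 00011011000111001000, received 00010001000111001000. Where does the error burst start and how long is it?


XOR: 00001010000000000000

Burst at position 4, length 3


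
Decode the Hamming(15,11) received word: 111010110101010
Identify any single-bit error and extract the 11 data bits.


Syndrome = 2: error at position 2

Data: 11010101010 (corrected bit 2)


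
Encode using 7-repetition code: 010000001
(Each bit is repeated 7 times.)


Each bit -> 7 copies

000000011111110000000000000000000000000000000000000000001111111


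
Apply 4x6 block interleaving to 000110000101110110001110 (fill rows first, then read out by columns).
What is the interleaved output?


Matrix:
  000110
  000101
  110110
  001110
Read columns: 001000100001111110110100

001000100001111110110100


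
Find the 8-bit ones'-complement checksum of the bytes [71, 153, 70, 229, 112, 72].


Sum = 707 mod 256 = 195
Complement = 60

60


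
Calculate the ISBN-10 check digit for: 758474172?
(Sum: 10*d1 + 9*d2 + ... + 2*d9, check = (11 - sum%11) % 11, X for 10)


Weighted sum: 298
298 mod 11 = 1

Check digit: X


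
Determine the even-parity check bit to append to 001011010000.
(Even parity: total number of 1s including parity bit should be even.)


Number of 1s in data: 4
Parity bit: 0

0


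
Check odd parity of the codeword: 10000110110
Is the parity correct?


Number of 1s: 5

Yes, parity is correct (5 ones)


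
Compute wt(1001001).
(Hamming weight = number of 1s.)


Counting 1s in 1001001

3


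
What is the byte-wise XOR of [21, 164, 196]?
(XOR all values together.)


XOR chain: 21 ^ 164 ^ 196 = 117

117


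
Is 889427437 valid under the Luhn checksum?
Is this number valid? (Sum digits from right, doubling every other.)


Luhn sum = 56
56 mod 10 = 6

Invalid (Luhn sum mod 10 = 6)


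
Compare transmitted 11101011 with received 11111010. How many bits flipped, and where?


XOR: 00010001

2 error(s) at position(s): 3, 7


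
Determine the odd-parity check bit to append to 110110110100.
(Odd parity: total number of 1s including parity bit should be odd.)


Number of 1s in data: 7
Parity bit: 0

0


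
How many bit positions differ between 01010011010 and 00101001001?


XOR: 01111010011
Count of 1s: 7

7


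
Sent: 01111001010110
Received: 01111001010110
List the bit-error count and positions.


XOR: 00000000000000

0 errors (received matches sent)


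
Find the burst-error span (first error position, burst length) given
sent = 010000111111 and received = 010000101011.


XOR: 000000010100

Burst at position 7, length 3


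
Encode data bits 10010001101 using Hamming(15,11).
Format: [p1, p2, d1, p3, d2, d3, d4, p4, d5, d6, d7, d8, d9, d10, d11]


Parity bits: p1=0, p2=1, p3=0, p4=1

011000110001101


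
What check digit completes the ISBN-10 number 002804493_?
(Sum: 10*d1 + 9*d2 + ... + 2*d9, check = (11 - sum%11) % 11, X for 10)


Weighted sum: 141
141 mod 11 = 9

Check digit: 2


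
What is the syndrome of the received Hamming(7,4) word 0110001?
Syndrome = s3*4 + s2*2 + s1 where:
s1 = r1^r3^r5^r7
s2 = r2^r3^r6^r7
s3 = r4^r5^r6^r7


s1=0, s2=1, s3=1

Syndrome = 6 (error at position 6)


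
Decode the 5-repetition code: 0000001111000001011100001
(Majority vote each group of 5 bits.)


Groups: 00000, 01111, 00000, 10111, 00001
Majority votes: 01010

01010


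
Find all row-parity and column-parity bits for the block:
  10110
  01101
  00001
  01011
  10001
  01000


Row parities: 111101
Column parities: 01000

Row P: 111101, Col P: 01000, Corner: 1


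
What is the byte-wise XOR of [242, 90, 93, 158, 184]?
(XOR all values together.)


XOR chain: 242 ^ 90 ^ 93 ^ 158 ^ 184 = 211

211


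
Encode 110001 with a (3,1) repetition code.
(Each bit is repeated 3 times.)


Each bit -> 3 copies

111111000000000111


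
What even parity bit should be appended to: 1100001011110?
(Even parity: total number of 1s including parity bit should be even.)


Number of 1s in data: 7
Parity bit: 1

1


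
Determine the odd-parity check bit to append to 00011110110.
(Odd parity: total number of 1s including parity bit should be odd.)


Number of 1s in data: 6
Parity bit: 1

1


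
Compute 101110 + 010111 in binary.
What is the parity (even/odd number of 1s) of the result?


101110 = 46
010111 = 23
Sum = 69 = 1000101
1s count = 3

odd parity (3 ones in 1000101)


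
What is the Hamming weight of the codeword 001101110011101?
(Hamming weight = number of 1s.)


Counting 1s in 001101110011101

9


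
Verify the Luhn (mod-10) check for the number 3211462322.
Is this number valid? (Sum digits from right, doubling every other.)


Luhn sum = 38
38 mod 10 = 8

Invalid (Luhn sum mod 10 = 8)


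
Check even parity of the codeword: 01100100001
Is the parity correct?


Number of 1s: 4

Yes, parity is correct (4 ones)


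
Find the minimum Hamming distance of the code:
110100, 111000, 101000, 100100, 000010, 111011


Comparing all pairs, minimum distance: 1
Can detect 0 errors, correct 0 errors

1


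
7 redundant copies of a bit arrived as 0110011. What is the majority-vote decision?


Ones: 4 out of 7
Threshold: 4

1 (4/7 voted 1)


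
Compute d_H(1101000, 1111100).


XOR: 0010100
Count of 1s: 2

2


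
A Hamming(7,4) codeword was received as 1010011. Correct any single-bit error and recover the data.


Syndrome = 3: error at position 3

Data: 0011 (corrected bit 3)


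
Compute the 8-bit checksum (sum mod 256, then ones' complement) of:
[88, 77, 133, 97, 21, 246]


Sum = 662 mod 256 = 150
Complement = 105

105


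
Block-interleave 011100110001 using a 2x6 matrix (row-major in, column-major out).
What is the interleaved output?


Matrix:
  011100
  110001
Read columns: 011110100001

011110100001


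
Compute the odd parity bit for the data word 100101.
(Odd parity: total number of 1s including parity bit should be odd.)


Number of 1s in data: 3
Parity bit: 0

0


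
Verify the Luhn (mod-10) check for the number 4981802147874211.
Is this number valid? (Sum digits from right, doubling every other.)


Luhn sum = 79
79 mod 10 = 9

Invalid (Luhn sum mod 10 = 9)


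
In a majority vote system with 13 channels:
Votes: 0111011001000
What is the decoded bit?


Ones: 6 out of 13
Threshold: 7

0 (6/13 voted 1)


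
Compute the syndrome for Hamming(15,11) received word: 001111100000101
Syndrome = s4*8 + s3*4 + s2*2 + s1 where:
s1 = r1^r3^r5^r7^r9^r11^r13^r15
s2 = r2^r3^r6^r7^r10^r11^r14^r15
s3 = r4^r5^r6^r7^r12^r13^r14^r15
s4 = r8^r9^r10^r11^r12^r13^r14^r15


s1=1, s2=0, s3=0, s4=0

Syndrome = 1 (error at position 1)


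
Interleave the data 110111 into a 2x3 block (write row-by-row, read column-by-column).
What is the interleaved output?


Matrix:
  110
  111
Read columns: 111101

111101


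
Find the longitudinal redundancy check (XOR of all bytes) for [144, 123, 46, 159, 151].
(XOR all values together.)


XOR chain: 144 ^ 123 ^ 46 ^ 159 ^ 151 = 205

205


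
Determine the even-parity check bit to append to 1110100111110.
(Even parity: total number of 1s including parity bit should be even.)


Number of 1s in data: 9
Parity bit: 1

1


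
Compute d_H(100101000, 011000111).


XOR: 111101111
Count of 1s: 8

8


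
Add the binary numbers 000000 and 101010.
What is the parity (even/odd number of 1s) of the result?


000000 = 0
101010 = 42
Sum = 42 = 101010
1s count = 3

odd parity (3 ones in 101010)


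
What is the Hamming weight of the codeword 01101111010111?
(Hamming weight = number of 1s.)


Counting 1s in 01101111010111

10


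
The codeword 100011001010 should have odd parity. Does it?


Number of 1s: 5

Yes, parity is correct (5 ones)


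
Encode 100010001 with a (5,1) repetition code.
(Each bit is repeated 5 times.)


Each bit -> 5 copies

111110000000000000001111100000000000000011111


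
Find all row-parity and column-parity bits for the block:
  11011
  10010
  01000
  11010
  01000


Row parities: 00111
Column parities: 10011

Row P: 00111, Col P: 10011, Corner: 1


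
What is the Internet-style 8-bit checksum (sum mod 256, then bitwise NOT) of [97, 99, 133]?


Sum = 329 mod 256 = 73
Complement = 182

182


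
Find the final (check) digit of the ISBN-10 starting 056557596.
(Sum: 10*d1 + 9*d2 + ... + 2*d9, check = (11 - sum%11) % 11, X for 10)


Weighted sum: 252
252 mod 11 = 10

Check digit: 1


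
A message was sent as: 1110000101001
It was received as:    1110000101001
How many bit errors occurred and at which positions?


XOR: 0000000000000

0 errors (received matches sent)


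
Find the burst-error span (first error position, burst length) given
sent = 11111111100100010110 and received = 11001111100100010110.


XOR: 00110000000000000000

Burst at position 2, length 2


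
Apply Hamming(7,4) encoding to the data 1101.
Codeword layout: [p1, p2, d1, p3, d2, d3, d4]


Parity bits: p1=1, p2=0, p3=0

1010101


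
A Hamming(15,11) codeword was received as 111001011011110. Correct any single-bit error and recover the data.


Syndrome = 3: error at position 3

Data: 00101011110 (corrected bit 3)


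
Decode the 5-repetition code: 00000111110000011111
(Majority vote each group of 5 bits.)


Groups: 00000, 11111, 00000, 11111
Majority votes: 0101

0101


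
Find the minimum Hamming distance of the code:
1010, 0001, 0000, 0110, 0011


Comparing all pairs, minimum distance: 1
Can detect 0 errors, correct 0 errors

1


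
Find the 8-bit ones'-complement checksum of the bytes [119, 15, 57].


Sum = 191 mod 256 = 191
Complement = 64

64


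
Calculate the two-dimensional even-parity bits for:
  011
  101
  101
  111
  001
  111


Row parities: 000111
Column parities: 010

Row P: 000111, Col P: 010, Corner: 1


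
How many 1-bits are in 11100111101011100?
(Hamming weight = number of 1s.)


Counting 1s in 11100111101011100

11


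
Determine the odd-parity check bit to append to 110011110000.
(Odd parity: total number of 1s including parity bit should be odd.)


Number of 1s in data: 6
Parity bit: 1

1


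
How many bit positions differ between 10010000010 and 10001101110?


XOR: 00011101100
Count of 1s: 5

5


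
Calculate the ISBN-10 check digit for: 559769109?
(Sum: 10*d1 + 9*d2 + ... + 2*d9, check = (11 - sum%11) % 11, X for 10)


Weighted sum: 319
319 mod 11 = 0

Check digit: 0


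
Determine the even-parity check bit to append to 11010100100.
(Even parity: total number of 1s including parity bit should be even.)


Number of 1s in data: 5
Parity bit: 1

1


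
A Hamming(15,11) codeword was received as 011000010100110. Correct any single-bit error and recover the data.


Syndrome = 0: no error detected

Data: 10000100110 (no errors)


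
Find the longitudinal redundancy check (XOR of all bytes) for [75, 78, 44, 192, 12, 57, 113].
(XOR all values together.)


XOR chain: 75 ^ 78 ^ 44 ^ 192 ^ 12 ^ 57 ^ 113 = 173

173


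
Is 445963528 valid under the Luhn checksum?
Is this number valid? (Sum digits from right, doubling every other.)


Luhn sum = 55
55 mod 10 = 5

Invalid (Luhn sum mod 10 = 5)


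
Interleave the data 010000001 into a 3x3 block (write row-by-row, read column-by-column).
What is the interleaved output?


Matrix:
  010
  000
  001
Read columns: 000100001

000100001


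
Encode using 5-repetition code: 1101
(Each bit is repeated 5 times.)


Each bit -> 5 copies

11111111110000011111


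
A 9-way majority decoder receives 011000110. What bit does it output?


Ones: 4 out of 9
Threshold: 5

0 (4/9 voted 1)


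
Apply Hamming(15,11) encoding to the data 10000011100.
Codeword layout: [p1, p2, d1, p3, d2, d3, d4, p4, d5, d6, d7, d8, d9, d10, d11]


Parity bits: p1=1, p2=0, p3=0, p4=1

101000010011100


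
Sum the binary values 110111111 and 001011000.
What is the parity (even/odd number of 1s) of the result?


110111111 = 447
001011000 = 88
Sum = 535 = 1000010111
1s count = 5

odd parity (5 ones in 1000010111)


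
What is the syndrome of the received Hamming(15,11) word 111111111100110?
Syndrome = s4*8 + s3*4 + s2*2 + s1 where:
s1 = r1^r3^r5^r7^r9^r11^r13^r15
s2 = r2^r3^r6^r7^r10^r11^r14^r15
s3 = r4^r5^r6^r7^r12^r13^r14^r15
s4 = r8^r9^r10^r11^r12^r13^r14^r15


s1=0, s2=0, s3=0, s4=1

Syndrome = 8 (error at position 8)


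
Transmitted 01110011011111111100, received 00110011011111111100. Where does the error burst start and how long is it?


XOR: 01000000000000000000

Burst at position 1, length 1


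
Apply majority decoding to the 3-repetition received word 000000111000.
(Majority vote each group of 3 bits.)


Groups: 000, 000, 111, 000
Majority votes: 0010

0010


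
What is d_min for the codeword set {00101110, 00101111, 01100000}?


Comparing all pairs, minimum distance: 1
Can detect 0 errors, correct 0 errors

1


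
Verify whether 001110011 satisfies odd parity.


Number of 1s: 5

Yes, parity is correct (5 ones)


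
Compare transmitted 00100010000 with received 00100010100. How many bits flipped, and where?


XOR: 00000000100

1 error(s) at position(s): 8


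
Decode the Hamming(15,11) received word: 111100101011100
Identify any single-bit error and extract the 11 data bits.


Syndrome = 0: no error detected

Data: 10011011100 (no errors)


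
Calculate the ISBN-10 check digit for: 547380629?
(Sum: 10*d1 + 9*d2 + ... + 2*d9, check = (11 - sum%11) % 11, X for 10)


Weighted sum: 259
259 mod 11 = 6

Check digit: 5


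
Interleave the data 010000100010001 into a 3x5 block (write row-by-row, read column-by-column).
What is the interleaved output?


Matrix:
  01000
  01000
  10001
Read columns: 001110000000001

001110000000001


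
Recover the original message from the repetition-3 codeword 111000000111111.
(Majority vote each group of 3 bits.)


Groups: 111, 000, 000, 111, 111
Majority votes: 10011

10011


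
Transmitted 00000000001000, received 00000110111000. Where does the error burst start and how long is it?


XOR: 00000110110000

Burst at position 5, length 5


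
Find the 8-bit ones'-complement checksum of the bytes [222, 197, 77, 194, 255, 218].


Sum = 1163 mod 256 = 139
Complement = 116

116


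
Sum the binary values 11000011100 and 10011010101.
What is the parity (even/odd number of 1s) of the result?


11000011100 = 1564
10011010101 = 1237
Sum = 2801 = 101011110001
1s count = 7

odd parity (7 ones in 101011110001)


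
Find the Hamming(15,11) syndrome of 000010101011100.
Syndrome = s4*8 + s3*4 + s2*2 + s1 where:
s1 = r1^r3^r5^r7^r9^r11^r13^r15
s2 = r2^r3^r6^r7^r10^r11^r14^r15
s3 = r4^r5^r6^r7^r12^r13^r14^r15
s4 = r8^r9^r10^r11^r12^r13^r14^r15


s1=1, s2=0, s3=0, s4=0

Syndrome = 1 (error at position 1)


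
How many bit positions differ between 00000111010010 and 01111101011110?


XOR: 01111010001100
Count of 1s: 7

7


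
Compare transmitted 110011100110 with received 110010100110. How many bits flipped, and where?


XOR: 000001000000

1 error(s) at position(s): 5


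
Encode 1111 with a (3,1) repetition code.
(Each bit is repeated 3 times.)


Each bit -> 3 copies

111111111111


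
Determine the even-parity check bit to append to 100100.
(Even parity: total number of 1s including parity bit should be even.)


Number of 1s in data: 2
Parity bit: 0

0


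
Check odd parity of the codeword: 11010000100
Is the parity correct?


Number of 1s: 4

No, parity error (4 ones)


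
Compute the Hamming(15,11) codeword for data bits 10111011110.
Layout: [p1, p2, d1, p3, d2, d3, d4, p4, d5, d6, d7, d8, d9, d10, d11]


Parity bits: p1=1, p2=1, p3=1, p4=1

111101111011110


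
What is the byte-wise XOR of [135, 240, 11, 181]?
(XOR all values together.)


XOR chain: 135 ^ 240 ^ 11 ^ 181 = 201

201


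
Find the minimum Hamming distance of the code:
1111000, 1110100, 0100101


Comparing all pairs, minimum distance: 2
Can detect 1 errors, correct 0 errors

2


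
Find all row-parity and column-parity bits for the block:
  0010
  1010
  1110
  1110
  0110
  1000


Row parities: 101101
Column parities: 0110

Row P: 101101, Col P: 0110, Corner: 0


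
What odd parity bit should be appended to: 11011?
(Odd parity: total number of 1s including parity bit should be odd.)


Number of 1s in data: 4
Parity bit: 1

1


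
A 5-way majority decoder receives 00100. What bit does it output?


Ones: 1 out of 5
Threshold: 3

0 (1/5 voted 1)


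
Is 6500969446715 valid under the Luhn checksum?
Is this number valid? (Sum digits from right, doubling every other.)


Luhn sum = 57
57 mod 10 = 7

Invalid (Luhn sum mod 10 = 7)


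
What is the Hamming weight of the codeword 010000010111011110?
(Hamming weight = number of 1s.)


Counting 1s in 010000010111011110

9


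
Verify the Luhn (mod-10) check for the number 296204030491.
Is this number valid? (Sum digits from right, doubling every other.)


Luhn sum = 39
39 mod 10 = 9

Invalid (Luhn sum mod 10 = 9)


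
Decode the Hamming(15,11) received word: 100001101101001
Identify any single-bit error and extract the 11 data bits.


Syndrome = 0: no error detected

Data: 00111101001 (no errors)


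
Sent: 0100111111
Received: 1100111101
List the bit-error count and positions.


XOR: 1000000010

2 error(s) at position(s): 0, 8


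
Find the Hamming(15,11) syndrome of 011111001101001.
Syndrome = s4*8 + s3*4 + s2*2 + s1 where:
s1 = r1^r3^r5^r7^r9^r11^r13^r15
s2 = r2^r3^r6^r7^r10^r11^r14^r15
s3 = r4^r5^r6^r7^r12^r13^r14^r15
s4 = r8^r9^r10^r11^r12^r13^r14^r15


s1=0, s2=1, s3=1, s4=0

Syndrome = 6 (error at position 6)


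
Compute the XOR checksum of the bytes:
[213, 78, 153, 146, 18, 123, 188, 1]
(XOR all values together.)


XOR chain: 213 ^ 78 ^ 153 ^ 146 ^ 18 ^ 123 ^ 188 ^ 1 = 68

68


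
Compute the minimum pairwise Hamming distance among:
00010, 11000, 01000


Comparing all pairs, minimum distance: 1
Can detect 0 errors, correct 0 errors

1


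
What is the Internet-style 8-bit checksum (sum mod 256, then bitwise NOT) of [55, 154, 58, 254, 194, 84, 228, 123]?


Sum = 1150 mod 256 = 126
Complement = 129

129


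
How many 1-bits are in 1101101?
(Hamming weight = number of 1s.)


Counting 1s in 1101101

5


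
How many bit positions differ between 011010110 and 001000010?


XOR: 010010100
Count of 1s: 3

3


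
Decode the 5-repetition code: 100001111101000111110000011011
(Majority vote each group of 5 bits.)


Groups: 10000, 11111, 01000, 11111, 00000, 11011
Majority votes: 010101

010101


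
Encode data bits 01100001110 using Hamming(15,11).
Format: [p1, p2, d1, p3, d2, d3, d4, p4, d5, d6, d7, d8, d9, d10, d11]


Parity bits: p1=0, p2=0, p3=1, p4=1

000111010001110


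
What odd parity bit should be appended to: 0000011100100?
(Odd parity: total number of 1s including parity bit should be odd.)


Number of 1s in data: 4
Parity bit: 1

1


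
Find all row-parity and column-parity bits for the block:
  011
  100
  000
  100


Row parities: 0101
Column parities: 011

Row P: 0101, Col P: 011, Corner: 0


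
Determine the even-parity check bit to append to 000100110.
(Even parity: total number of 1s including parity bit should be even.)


Number of 1s in data: 3
Parity bit: 1

1


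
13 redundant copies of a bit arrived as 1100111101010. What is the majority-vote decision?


Ones: 8 out of 13
Threshold: 7

1 (8/13 voted 1)


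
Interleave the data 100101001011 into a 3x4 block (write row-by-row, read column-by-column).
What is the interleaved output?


Matrix:
  1001
  0100
  1011
Read columns: 101010001101

101010001101


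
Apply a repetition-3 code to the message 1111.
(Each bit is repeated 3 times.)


Each bit -> 3 copies

111111111111


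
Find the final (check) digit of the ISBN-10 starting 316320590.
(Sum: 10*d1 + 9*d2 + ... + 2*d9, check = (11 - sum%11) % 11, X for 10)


Weighted sum: 167
167 mod 11 = 2

Check digit: 9


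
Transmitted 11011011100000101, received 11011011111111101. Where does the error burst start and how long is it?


XOR: 00000000011111000

Burst at position 9, length 5


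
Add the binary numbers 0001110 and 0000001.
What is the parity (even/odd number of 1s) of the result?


0001110 = 14
0000001 = 1
Sum = 15 = 1111
1s count = 4

even parity (4 ones in 1111)


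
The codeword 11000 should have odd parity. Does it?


Number of 1s: 2

No, parity error (2 ones)


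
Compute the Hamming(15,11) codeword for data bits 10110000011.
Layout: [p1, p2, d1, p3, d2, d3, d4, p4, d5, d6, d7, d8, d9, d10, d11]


Parity bits: p1=1, p2=1, p3=0, p4=0

111001100000011


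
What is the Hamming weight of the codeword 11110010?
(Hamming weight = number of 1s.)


Counting 1s in 11110010

5


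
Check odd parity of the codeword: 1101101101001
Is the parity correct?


Number of 1s: 8

No, parity error (8 ones)


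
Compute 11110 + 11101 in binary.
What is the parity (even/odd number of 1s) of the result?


11110 = 30
11101 = 29
Sum = 59 = 111011
1s count = 5

odd parity (5 ones in 111011)


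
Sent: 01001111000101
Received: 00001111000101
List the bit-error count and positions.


XOR: 01000000000000

1 error(s) at position(s): 1


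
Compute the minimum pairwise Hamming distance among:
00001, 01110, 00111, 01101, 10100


Comparing all pairs, minimum distance: 2
Can detect 1 errors, correct 0 errors

2


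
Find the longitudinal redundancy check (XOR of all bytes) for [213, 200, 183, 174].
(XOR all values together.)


XOR chain: 213 ^ 200 ^ 183 ^ 174 = 4

4


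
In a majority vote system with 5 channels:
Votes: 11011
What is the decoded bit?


Ones: 4 out of 5
Threshold: 3

1 (4/5 voted 1)


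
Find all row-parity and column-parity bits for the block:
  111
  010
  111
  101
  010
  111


Row parities: 111011
Column parities: 010

Row P: 111011, Col P: 010, Corner: 1


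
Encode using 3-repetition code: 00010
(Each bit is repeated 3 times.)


Each bit -> 3 copies

000000000111000


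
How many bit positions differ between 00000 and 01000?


XOR: 01000
Count of 1s: 1

1


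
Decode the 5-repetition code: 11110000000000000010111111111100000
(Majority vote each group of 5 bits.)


Groups: 11110, 00000, 00000, 00010, 11111, 11111, 00000
Majority votes: 1000110

1000110


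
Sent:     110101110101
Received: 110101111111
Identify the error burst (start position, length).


XOR: 000000001010

Burst at position 8, length 3


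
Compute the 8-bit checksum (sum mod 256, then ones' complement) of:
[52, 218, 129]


Sum = 399 mod 256 = 143
Complement = 112

112


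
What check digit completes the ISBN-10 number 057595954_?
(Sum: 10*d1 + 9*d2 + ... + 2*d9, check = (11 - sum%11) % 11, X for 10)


Weighted sum: 274
274 mod 11 = 10

Check digit: 1


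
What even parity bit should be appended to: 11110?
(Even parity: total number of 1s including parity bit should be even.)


Number of 1s in data: 4
Parity bit: 0

0


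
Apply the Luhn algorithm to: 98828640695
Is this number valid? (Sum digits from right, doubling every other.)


Luhn sum = 63
63 mod 10 = 3

Invalid (Luhn sum mod 10 = 3)


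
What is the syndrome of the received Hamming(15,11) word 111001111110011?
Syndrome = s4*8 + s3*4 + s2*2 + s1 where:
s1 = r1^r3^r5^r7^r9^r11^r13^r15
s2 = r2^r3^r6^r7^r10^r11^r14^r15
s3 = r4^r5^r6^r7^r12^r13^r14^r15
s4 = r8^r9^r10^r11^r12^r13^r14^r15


s1=0, s2=0, s3=0, s4=0

Syndrome = 0 (no error)


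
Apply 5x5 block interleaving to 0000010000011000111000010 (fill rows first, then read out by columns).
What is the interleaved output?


Matrix:
  00000
  10000
  01100
  01110
  00010
Read columns: 0100000110001100001100000

0100000110001100001100000


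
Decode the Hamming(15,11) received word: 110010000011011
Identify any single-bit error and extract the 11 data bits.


Syndrome = 0: no error detected

Data: 01000011011 (no errors)


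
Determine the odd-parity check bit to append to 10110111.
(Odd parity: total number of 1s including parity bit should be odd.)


Number of 1s in data: 6
Parity bit: 1

1


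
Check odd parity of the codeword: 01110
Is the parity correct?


Number of 1s: 3

Yes, parity is correct (3 ones)


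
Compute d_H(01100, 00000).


XOR: 01100
Count of 1s: 2

2


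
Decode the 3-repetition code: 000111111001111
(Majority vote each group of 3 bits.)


Groups: 000, 111, 111, 001, 111
Majority votes: 01101

01101


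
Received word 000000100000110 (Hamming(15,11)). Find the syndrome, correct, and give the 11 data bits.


Syndrome = 4: error at position 4

Data: 00010000110 (corrected bit 4)


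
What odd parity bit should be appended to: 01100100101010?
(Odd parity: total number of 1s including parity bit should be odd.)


Number of 1s in data: 6
Parity bit: 1

1


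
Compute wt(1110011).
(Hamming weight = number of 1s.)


Counting 1s in 1110011

5


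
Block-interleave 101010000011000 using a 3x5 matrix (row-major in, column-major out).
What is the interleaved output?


Matrix:
  10101
  00000
  11000
Read columns: 101001100000100

101001100000100


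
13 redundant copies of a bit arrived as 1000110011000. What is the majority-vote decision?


Ones: 5 out of 13
Threshold: 7

0 (5/13 voted 1)


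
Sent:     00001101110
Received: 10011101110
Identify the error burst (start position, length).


XOR: 10010000000

Burst at position 0, length 4


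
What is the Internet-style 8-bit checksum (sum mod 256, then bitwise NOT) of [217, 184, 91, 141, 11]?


Sum = 644 mod 256 = 132
Complement = 123

123


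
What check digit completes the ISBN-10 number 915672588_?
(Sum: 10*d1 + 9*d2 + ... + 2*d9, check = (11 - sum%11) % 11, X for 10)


Weighted sum: 293
293 mod 11 = 7

Check digit: 4


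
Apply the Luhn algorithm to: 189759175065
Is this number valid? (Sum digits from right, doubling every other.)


Luhn sum = 54
54 mod 10 = 4

Invalid (Luhn sum mod 10 = 4)


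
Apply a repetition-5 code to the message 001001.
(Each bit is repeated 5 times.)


Each bit -> 5 copies

000000000011111000000000011111


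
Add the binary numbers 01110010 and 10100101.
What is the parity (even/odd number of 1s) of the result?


01110010 = 114
10100101 = 165
Sum = 279 = 100010111
1s count = 5

odd parity (5 ones in 100010111)


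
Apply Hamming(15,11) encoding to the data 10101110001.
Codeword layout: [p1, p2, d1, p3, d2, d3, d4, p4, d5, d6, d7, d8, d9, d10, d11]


Parity bits: p1=0, p2=1, p3=0, p4=0

011001001110001


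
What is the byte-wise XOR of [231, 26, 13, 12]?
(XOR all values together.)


XOR chain: 231 ^ 26 ^ 13 ^ 12 = 252

252


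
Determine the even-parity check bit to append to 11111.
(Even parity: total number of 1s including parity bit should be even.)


Number of 1s in data: 5
Parity bit: 1

1


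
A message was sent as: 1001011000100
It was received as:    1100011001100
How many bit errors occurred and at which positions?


XOR: 0101000001000

3 error(s) at position(s): 1, 3, 9


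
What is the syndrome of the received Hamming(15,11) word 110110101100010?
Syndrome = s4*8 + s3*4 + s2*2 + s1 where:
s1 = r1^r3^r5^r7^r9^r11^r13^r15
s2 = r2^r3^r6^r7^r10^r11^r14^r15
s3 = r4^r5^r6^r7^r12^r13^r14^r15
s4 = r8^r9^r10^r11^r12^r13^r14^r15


s1=0, s2=0, s3=0, s4=1

Syndrome = 8 (error at position 8)


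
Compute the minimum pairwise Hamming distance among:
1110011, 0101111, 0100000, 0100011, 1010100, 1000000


Comparing all pairs, minimum distance: 2
Can detect 1 errors, correct 0 errors

2


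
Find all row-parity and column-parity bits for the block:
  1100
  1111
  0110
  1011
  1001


Row parities: 00010
Column parities: 0111

Row P: 00010, Col P: 0111, Corner: 1


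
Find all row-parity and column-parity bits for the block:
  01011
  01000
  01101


Row parities: 111
Column parities: 01110

Row P: 111, Col P: 01110, Corner: 1


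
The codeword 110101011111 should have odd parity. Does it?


Number of 1s: 9

Yes, parity is correct (9 ones)


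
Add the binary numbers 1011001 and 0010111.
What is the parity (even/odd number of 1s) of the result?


1011001 = 89
0010111 = 23
Sum = 112 = 1110000
1s count = 3

odd parity (3 ones in 1110000)


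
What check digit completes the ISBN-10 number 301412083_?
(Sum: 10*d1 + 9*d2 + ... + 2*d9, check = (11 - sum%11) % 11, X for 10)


Weighted sum: 112
112 mod 11 = 2

Check digit: 9


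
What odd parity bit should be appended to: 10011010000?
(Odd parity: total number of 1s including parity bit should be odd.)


Number of 1s in data: 4
Parity bit: 1

1


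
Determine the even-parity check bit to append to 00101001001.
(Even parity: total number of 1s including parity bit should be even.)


Number of 1s in data: 4
Parity bit: 0

0


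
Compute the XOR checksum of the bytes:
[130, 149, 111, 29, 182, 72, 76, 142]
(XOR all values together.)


XOR chain: 130 ^ 149 ^ 111 ^ 29 ^ 182 ^ 72 ^ 76 ^ 142 = 89

89


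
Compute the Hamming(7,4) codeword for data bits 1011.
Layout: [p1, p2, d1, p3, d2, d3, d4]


Parity bits: p1=0, p2=1, p3=0

0110011


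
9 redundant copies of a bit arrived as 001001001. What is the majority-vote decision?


Ones: 3 out of 9
Threshold: 5

0 (3/9 voted 1)


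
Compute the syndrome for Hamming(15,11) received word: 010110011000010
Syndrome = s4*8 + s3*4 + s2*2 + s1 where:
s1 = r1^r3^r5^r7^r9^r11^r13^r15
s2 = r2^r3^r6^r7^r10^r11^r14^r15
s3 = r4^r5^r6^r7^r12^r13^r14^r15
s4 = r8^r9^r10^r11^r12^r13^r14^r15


s1=0, s2=0, s3=1, s4=1

Syndrome = 12 (error at position 12)


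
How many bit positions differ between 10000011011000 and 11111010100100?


XOR: 01111001111100
Count of 1s: 9

9


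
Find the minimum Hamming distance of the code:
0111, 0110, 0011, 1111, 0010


Comparing all pairs, minimum distance: 1
Can detect 0 errors, correct 0 errors

1


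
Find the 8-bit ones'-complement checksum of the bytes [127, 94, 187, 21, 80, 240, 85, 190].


Sum = 1024 mod 256 = 0
Complement = 255

255


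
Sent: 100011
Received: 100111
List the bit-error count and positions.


XOR: 000100

1 error(s) at position(s): 3


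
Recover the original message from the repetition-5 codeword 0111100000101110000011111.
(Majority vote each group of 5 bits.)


Groups: 01111, 00000, 10111, 00000, 11111
Majority votes: 10101

10101


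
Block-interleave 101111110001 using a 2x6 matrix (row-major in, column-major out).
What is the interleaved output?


Matrix:
  101111
  110001
Read columns: 110110101011

110110101011


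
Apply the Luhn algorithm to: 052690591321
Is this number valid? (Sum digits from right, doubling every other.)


Luhn sum = 44
44 mod 10 = 4

Invalid (Luhn sum mod 10 = 4)
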